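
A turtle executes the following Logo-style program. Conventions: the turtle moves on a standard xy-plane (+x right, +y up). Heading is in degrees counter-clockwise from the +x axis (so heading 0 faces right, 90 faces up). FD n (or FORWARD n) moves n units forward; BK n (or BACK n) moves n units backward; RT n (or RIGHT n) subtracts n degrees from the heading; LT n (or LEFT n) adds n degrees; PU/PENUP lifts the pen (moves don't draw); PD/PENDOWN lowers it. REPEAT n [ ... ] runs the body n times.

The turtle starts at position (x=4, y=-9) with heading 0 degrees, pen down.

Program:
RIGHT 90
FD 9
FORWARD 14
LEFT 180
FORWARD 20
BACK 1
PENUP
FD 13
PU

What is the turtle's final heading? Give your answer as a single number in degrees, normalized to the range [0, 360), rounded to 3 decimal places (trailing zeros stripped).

Executing turtle program step by step:
Start: pos=(4,-9), heading=0, pen down
RT 90: heading 0 -> 270
FD 9: (4,-9) -> (4,-18) [heading=270, draw]
FD 14: (4,-18) -> (4,-32) [heading=270, draw]
LT 180: heading 270 -> 90
FD 20: (4,-32) -> (4,-12) [heading=90, draw]
BK 1: (4,-12) -> (4,-13) [heading=90, draw]
PU: pen up
FD 13: (4,-13) -> (4,0) [heading=90, move]
PU: pen up
Final: pos=(4,0), heading=90, 4 segment(s) drawn

Answer: 90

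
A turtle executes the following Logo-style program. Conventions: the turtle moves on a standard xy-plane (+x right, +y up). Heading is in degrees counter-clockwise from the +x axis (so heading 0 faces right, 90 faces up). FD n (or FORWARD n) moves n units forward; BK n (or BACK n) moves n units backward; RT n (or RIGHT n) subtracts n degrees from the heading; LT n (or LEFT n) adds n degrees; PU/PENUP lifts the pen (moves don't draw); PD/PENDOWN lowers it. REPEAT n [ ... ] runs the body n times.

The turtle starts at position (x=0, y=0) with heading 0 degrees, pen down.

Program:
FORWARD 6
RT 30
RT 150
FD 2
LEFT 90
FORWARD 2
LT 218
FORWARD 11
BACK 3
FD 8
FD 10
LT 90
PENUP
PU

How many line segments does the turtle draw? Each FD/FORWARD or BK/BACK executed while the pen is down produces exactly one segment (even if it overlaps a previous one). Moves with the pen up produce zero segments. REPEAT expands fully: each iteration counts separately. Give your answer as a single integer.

Executing turtle program step by step:
Start: pos=(0,0), heading=0, pen down
FD 6: (0,0) -> (6,0) [heading=0, draw]
RT 30: heading 0 -> 330
RT 150: heading 330 -> 180
FD 2: (6,0) -> (4,0) [heading=180, draw]
LT 90: heading 180 -> 270
FD 2: (4,0) -> (4,-2) [heading=270, draw]
LT 218: heading 270 -> 128
FD 11: (4,-2) -> (-2.772,6.668) [heading=128, draw]
BK 3: (-2.772,6.668) -> (-0.925,4.304) [heading=128, draw]
FD 8: (-0.925,4.304) -> (-5.851,10.608) [heading=128, draw]
FD 10: (-5.851,10.608) -> (-12.007,18.488) [heading=128, draw]
LT 90: heading 128 -> 218
PU: pen up
PU: pen up
Final: pos=(-12.007,18.488), heading=218, 7 segment(s) drawn
Segments drawn: 7

Answer: 7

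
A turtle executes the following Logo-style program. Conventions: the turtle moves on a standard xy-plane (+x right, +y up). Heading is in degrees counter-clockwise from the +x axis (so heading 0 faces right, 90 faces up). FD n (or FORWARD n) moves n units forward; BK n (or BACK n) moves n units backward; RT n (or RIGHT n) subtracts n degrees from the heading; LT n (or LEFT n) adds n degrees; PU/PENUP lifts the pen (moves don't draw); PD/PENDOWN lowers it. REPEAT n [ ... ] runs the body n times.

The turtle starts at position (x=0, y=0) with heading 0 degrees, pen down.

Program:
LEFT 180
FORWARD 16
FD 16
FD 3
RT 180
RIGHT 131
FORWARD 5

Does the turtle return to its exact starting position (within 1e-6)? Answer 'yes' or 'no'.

Executing turtle program step by step:
Start: pos=(0,0), heading=0, pen down
LT 180: heading 0 -> 180
FD 16: (0,0) -> (-16,0) [heading=180, draw]
FD 16: (-16,0) -> (-32,0) [heading=180, draw]
FD 3: (-32,0) -> (-35,0) [heading=180, draw]
RT 180: heading 180 -> 0
RT 131: heading 0 -> 229
FD 5: (-35,0) -> (-38.28,-3.774) [heading=229, draw]
Final: pos=(-38.28,-3.774), heading=229, 4 segment(s) drawn

Start position: (0, 0)
Final position: (-38.28, -3.774)
Distance = 38.466; >= 1e-6 -> NOT closed

Answer: no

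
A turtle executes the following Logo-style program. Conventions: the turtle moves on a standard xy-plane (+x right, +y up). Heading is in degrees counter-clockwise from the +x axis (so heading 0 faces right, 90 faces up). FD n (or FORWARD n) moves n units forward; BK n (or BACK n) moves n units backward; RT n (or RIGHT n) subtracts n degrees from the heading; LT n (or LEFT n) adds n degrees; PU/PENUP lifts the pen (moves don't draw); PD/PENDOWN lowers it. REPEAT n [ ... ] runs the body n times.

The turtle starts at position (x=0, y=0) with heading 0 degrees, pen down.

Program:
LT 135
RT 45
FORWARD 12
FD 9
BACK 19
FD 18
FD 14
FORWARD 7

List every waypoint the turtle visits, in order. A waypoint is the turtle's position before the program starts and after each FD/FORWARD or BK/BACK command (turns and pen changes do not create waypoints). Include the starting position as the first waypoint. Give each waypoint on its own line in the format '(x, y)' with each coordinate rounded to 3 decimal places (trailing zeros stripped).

Executing turtle program step by step:
Start: pos=(0,0), heading=0, pen down
LT 135: heading 0 -> 135
RT 45: heading 135 -> 90
FD 12: (0,0) -> (0,12) [heading=90, draw]
FD 9: (0,12) -> (0,21) [heading=90, draw]
BK 19: (0,21) -> (0,2) [heading=90, draw]
FD 18: (0,2) -> (0,20) [heading=90, draw]
FD 14: (0,20) -> (0,34) [heading=90, draw]
FD 7: (0,34) -> (0,41) [heading=90, draw]
Final: pos=(0,41), heading=90, 6 segment(s) drawn
Waypoints (7 total):
(0, 0)
(0, 12)
(0, 21)
(0, 2)
(0, 20)
(0, 34)
(0, 41)

Answer: (0, 0)
(0, 12)
(0, 21)
(0, 2)
(0, 20)
(0, 34)
(0, 41)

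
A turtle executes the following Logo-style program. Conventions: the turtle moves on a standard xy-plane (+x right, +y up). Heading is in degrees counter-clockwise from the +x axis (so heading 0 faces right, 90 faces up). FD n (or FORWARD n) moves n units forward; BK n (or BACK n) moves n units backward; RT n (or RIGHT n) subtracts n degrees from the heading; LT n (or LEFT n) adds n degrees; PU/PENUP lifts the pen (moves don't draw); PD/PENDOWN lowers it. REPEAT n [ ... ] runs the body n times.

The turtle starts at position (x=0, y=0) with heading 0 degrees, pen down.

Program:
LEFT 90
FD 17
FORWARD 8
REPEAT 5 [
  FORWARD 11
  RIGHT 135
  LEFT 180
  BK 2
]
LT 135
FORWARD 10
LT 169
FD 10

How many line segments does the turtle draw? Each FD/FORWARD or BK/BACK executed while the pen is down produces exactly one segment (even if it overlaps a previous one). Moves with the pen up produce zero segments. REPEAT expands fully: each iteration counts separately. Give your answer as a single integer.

Executing turtle program step by step:
Start: pos=(0,0), heading=0, pen down
LT 90: heading 0 -> 90
FD 17: (0,0) -> (0,17) [heading=90, draw]
FD 8: (0,17) -> (0,25) [heading=90, draw]
REPEAT 5 [
  -- iteration 1/5 --
  FD 11: (0,25) -> (0,36) [heading=90, draw]
  RT 135: heading 90 -> 315
  LT 180: heading 315 -> 135
  BK 2: (0,36) -> (1.414,34.586) [heading=135, draw]
  -- iteration 2/5 --
  FD 11: (1.414,34.586) -> (-6.364,42.364) [heading=135, draw]
  RT 135: heading 135 -> 0
  LT 180: heading 0 -> 180
  BK 2: (-6.364,42.364) -> (-4.364,42.364) [heading=180, draw]
  -- iteration 3/5 --
  FD 11: (-4.364,42.364) -> (-15.364,42.364) [heading=180, draw]
  RT 135: heading 180 -> 45
  LT 180: heading 45 -> 225
  BK 2: (-15.364,42.364) -> (-13.95,43.778) [heading=225, draw]
  -- iteration 4/5 --
  FD 11: (-13.95,43.778) -> (-21.728,36) [heading=225, draw]
  RT 135: heading 225 -> 90
  LT 180: heading 90 -> 270
  BK 2: (-21.728,36) -> (-21.728,38) [heading=270, draw]
  -- iteration 5/5 --
  FD 11: (-21.728,38) -> (-21.728,27) [heading=270, draw]
  RT 135: heading 270 -> 135
  LT 180: heading 135 -> 315
  BK 2: (-21.728,27) -> (-23.142,28.414) [heading=315, draw]
]
LT 135: heading 315 -> 90
FD 10: (-23.142,28.414) -> (-23.142,38.414) [heading=90, draw]
LT 169: heading 90 -> 259
FD 10: (-23.142,38.414) -> (-25.05,28.598) [heading=259, draw]
Final: pos=(-25.05,28.598), heading=259, 14 segment(s) drawn
Segments drawn: 14

Answer: 14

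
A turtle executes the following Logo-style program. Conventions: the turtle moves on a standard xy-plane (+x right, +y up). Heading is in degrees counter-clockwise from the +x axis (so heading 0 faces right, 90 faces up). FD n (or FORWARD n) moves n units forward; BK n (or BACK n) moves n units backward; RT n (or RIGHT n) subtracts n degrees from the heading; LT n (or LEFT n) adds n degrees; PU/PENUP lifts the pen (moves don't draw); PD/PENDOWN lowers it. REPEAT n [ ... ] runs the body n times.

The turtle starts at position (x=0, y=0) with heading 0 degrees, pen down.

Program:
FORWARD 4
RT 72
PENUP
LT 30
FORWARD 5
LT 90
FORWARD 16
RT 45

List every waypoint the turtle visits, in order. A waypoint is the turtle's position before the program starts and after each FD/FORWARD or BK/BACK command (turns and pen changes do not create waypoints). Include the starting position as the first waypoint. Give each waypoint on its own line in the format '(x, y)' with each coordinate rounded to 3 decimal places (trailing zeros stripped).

Answer: (0, 0)
(4, 0)
(7.716, -3.346)
(18.422, 8.545)

Derivation:
Executing turtle program step by step:
Start: pos=(0,0), heading=0, pen down
FD 4: (0,0) -> (4,0) [heading=0, draw]
RT 72: heading 0 -> 288
PU: pen up
LT 30: heading 288 -> 318
FD 5: (4,0) -> (7.716,-3.346) [heading=318, move]
LT 90: heading 318 -> 48
FD 16: (7.716,-3.346) -> (18.422,8.545) [heading=48, move]
RT 45: heading 48 -> 3
Final: pos=(18.422,8.545), heading=3, 1 segment(s) drawn
Waypoints (4 total):
(0, 0)
(4, 0)
(7.716, -3.346)
(18.422, 8.545)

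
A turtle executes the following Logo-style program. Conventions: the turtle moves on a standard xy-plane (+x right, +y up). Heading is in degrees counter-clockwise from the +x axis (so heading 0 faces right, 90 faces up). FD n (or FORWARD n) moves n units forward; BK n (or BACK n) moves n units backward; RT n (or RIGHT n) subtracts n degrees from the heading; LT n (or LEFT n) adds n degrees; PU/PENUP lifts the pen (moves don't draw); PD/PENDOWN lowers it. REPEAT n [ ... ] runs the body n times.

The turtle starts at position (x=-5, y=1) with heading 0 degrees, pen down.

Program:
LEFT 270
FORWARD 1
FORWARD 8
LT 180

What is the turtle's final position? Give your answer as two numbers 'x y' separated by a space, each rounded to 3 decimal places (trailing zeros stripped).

Executing turtle program step by step:
Start: pos=(-5,1), heading=0, pen down
LT 270: heading 0 -> 270
FD 1: (-5,1) -> (-5,0) [heading=270, draw]
FD 8: (-5,0) -> (-5,-8) [heading=270, draw]
LT 180: heading 270 -> 90
Final: pos=(-5,-8), heading=90, 2 segment(s) drawn

Answer: -5 -8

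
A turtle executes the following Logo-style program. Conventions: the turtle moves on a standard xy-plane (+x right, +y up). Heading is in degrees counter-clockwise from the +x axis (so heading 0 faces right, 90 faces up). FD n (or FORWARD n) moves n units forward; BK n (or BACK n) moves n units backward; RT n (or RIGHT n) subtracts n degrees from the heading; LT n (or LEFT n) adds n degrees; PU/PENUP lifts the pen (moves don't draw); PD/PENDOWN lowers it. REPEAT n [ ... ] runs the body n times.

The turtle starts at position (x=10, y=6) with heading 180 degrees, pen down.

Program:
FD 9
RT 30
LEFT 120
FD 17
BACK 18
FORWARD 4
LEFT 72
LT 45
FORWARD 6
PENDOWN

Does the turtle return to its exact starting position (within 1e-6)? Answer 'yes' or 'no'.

Answer: no

Derivation:
Executing turtle program step by step:
Start: pos=(10,6), heading=180, pen down
FD 9: (10,6) -> (1,6) [heading=180, draw]
RT 30: heading 180 -> 150
LT 120: heading 150 -> 270
FD 17: (1,6) -> (1,-11) [heading=270, draw]
BK 18: (1,-11) -> (1,7) [heading=270, draw]
FD 4: (1,7) -> (1,3) [heading=270, draw]
LT 72: heading 270 -> 342
LT 45: heading 342 -> 27
FD 6: (1,3) -> (6.346,5.724) [heading=27, draw]
PD: pen down
Final: pos=(6.346,5.724), heading=27, 5 segment(s) drawn

Start position: (10, 6)
Final position: (6.346, 5.724)
Distance = 3.664; >= 1e-6 -> NOT closed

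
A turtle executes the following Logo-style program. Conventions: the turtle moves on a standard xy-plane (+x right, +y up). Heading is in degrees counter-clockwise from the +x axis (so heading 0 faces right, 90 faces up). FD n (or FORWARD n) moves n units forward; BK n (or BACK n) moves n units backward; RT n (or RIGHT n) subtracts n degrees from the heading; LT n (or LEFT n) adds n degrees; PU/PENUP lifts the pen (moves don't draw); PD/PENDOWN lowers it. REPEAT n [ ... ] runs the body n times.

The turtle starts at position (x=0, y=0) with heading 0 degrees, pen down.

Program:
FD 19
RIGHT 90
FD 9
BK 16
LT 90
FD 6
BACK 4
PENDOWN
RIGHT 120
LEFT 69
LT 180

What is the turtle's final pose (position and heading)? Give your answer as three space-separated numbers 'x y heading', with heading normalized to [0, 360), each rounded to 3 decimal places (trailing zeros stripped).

Executing turtle program step by step:
Start: pos=(0,0), heading=0, pen down
FD 19: (0,0) -> (19,0) [heading=0, draw]
RT 90: heading 0 -> 270
FD 9: (19,0) -> (19,-9) [heading=270, draw]
BK 16: (19,-9) -> (19,7) [heading=270, draw]
LT 90: heading 270 -> 0
FD 6: (19,7) -> (25,7) [heading=0, draw]
BK 4: (25,7) -> (21,7) [heading=0, draw]
PD: pen down
RT 120: heading 0 -> 240
LT 69: heading 240 -> 309
LT 180: heading 309 -> 129
Final: pos=(21,7), heading=129, 5 segment(s) drawn

Answer: 21 7 129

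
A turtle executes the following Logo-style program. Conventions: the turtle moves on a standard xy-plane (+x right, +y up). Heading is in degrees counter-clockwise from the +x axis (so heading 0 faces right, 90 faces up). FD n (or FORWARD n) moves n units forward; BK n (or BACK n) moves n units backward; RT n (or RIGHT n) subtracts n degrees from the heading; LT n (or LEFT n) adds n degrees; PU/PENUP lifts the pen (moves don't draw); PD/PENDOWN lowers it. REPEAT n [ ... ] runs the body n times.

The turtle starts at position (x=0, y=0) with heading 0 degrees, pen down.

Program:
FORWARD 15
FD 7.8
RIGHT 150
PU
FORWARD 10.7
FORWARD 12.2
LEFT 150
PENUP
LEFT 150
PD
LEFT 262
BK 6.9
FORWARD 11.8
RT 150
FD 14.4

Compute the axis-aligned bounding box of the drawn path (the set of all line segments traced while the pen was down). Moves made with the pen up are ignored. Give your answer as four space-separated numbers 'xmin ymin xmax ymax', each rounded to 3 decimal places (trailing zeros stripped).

Answer: -1.28 -21.849 22.8 0

Derivation:
Executing turtle program step by step:
Start: pos=(0,0), heading=0, pen down
FD 15: (0,0) -> (15,0) [heading=0, draw]
FD 7.8: (15,0) -> (22.8,0) [heading=0, draw]
RT 150: heading 0 -> 210
PU: pen up
FD 10.7: (22.8,0) -> (13.534,-5.35) [heading=210, move]
FD 12.2: (13.534,-5.35) -> (2.968,-11.45) [heading=210, move]
LT 150: heading 210 -> 0
PU: pen up
LT 150: heading 0 -> 150
PD: pen down
LT 262: heading 150 -> 52
BK 6.9: (2.968,-11.45) -> (-1.28,-16.887) [heading=52, draw]
FD 11.8: (-1.28,-16.887) -> (5.985,-7.589) [heading=52, draw]
RT 150: heading 52 -> 262
FD 14.4: (5.985,-7.589) -> (3.981,-21.849) [heading=262, draw]
Final: pos=(3.981,-21.849), heading=262, 5 segment(s) drawn

Segment endpoints: x in {-1.28, 0, 2.968, 3.981, 5.985, 15, 22.8}, y in {-21.849, -16.887, -11.45, -7.589, 0}
xmin=-1.28, ymin=-21.849, xmax=22.8, ymax=0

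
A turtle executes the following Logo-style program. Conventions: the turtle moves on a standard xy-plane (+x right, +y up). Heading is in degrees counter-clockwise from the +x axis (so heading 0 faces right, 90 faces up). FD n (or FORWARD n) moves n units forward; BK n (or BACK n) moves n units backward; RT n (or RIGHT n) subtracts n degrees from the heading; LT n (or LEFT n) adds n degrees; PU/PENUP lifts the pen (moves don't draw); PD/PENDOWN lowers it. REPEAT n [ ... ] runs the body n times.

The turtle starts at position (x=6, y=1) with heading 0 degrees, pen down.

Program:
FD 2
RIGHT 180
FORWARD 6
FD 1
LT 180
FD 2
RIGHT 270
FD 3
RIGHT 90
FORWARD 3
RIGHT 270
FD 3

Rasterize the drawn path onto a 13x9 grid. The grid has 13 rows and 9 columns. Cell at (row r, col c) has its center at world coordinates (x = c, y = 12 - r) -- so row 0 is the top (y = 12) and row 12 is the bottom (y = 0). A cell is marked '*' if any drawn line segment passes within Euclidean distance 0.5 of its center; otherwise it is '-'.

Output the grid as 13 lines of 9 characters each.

Segment 0: (6,1) -> (8,1)
Segment 1: (8,1) -> (2,1)
Segment 2: (2,1) -> (1,1)
Segment 3: (1,1) -> (3,1)
Segment 4: (3,1) -> (3,4)
Segment 5: (3,4) -> (6,4)
Segment 6: (6,4) -> (6,7)

Answer: ---------
---------
---------
---------
---------
------*--
------*--
------*--
---****--
---*-----
---*-----
-********
---------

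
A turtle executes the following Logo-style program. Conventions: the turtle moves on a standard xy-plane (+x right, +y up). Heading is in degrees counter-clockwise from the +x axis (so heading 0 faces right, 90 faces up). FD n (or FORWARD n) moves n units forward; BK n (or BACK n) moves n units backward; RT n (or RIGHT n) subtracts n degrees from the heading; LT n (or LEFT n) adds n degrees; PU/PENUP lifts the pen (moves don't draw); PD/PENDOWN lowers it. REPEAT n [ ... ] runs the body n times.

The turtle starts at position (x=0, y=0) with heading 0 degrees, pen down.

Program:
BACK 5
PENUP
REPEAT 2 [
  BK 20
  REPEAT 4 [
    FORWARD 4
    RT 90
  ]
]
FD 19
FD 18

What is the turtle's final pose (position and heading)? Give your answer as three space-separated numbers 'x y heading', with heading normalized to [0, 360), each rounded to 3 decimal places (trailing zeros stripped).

Answer: -8 0 0

Derivation:
Executing turtle program step by step:
Start: pos=(0,0), heading=0, pen down
BK 5: (0,0) -> (-5,0) [heading=0, draw]
PU: pen up
REPEAT 2 [
  -- iteration 1/2 --
  BK 20: (-5,0) -> (-25,0) [heading=0, move]
  REPEAT 4 [
    -- iteration 1/4 --
    FD 4: (-25,0) -> (-21,0) [heading=0, move]
    RT 90: heading 0 -> 270
    -- iteration 2/4 --
    FD 4: (-21,0) -> (-21,-4) [heading=270, move]
    RT 90: heading 270 -> 180
    -- iteration 3/4 --
    FD 4: (-21,-4) -> (-25,-4) [heading=180, move]
    RT 90: heading 180 -> 90
    -- iteration 4/4 --
    FD 4: (-25,-4) -> (-25,0) [heading=90, move]
    RT 90: heading 90 -> 0
  ]
  -- iteration 2/2 --
  BK 20: (-25,0) -> (-45,0) [heading=0, move]
  REPEAT 4 [
    -- iteration 1/4 --
    FD 4: (-45,0) -> (-41,0) [heading=0, move]
    RT 90: heading 0 -> 270
    -- iteration 2/4 --
    FD 4: (-41,0) -> (-41,-4) [heading=270, move]
    RT 90: heading 270 -> 180
    -- iteration 3/4 --
    FD 4: (-41,-4) -> (-45,-4) [heading=180, move]
    RT 90: heading 180 -> 90
    -- iteration 4/4 --
    FD 4: (-45,-4) -> (-45,0) [heading=90, move]
    RT 90: heading 90 -> 0
  ]
]
FD 19: (-45,0) -> (-26,0) [heading=0, move]
FD 18: (-26,0) -> (-8,0) [heading=0, move]
Final: pos=(-8,0), heading=0, 1 segment(s) drawn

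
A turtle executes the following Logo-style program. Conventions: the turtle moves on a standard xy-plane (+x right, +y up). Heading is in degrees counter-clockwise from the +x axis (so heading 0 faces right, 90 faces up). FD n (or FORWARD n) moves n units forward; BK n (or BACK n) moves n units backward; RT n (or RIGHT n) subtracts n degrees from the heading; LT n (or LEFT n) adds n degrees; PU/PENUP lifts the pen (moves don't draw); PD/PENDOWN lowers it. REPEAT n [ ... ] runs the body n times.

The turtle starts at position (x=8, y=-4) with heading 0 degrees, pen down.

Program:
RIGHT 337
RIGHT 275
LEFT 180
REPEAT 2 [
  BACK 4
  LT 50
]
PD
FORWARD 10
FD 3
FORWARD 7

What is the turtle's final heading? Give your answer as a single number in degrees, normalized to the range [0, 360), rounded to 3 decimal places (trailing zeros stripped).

Answer: 28

Derivation:
Executing turtle program step by step:
Start: pos=(8,-4), heading=0, pen down
RT 337: heading 0 -> 23
RT 275: heading 23 -> 108
LT 180: heading 108 -> 288
REPEAT 2 [
  -- iteration 1/2 --
  BK 4: (8,-4) -> (6.764,-0.196) [heading=288, draw]
  LT 50: heading 288 -> 338
  -- iteration 2/2 --
  BK 4: (6.764,-0.196) -> (3.055,1.303) [heading=338, draw]
  LT 50: heading 338 -> 28
]
PD: pen down
FD 10: (3.055,1.303) -> (11.885,5.997) [heading=28, draw]
FD 3: (11.885,5.997) -> (14.534,7.406) [heading=28, draw]
FD 7: (14.534,7.406) -> (20.714,10.692) [heading=28, draw]
Final: pos=(20.714,10.692), heading=28, 5 segment(s) drawn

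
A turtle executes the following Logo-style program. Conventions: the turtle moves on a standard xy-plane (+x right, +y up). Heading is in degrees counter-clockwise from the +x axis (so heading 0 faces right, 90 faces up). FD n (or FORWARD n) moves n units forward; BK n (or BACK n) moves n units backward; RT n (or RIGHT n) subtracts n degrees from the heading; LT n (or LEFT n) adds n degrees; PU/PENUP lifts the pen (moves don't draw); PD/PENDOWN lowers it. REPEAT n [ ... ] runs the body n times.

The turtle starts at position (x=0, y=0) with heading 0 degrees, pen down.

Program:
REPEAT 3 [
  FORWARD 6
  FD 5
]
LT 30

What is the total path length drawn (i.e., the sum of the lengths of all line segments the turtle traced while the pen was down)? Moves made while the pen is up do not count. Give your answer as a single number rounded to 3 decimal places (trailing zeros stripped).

Executing turtle program step by step:
Start: pos=(0,0), heading=0, pen down
REPEAT 3 [
  -- iteration 1/3 --
  FD 6: (0,0) -> (6,0) [heading=0, draw]
  FD 5: (6,0) -> (11,0) [heading=0, draw]
  -- iteration 2/3 --
  FD 6: (11,0) -> (17,0) [heading=0, draw]
  FD 5: (17,0) -> (22,0) [heading=0, draw]
  -- iteration 3/3 --
  FD 6: (22,0) -> (28,0) [heading=0, draw]
  FD 5: (28,0) -> (33,0) [heading=0, draw]
]
LT 30: heading 0 -> 30
Final: pos=(33,0), heading=30, 6 segment(s) drawn

Segment lengths:
  seg 1: (0,0) -> (6,0), length = 6
  seg 2: (6,0) -> (11,0), length = 5
  seg 3: (11,0) -> (17,0), length = 6
  seg 4: (17,0) -> (22,0), length = 5
  seg 5: (22,0) -> (28,0), length = 6
  seg 6: (28,0) -> (33,0), length = 5
Total = 33

Answer: 33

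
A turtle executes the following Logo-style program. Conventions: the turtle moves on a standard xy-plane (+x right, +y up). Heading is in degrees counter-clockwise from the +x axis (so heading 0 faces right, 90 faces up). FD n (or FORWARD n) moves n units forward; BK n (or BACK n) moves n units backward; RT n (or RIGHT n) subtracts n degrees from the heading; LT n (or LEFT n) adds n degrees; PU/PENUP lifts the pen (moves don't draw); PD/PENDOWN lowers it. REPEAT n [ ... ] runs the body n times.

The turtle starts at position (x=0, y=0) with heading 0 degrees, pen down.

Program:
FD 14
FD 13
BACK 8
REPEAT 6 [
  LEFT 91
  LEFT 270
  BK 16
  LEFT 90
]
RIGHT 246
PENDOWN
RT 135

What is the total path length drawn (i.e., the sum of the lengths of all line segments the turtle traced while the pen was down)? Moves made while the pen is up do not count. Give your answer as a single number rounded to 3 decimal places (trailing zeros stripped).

Answer: 131

Derivation:
Executing turtle program step by step:
Start: pos=(0,0), heading=0, pen down
FD 14: (0,0) -> (14,0) [heading=0, draw]
FD 13: (14,0) -> (27,0) [heading=0, draw]
BK 8: (27,0) -> (19,0) [heading=0, draw]
REPEAT 6 [
  -- iteration 1/6 --
  LT 91: heading 0 -> 91
  LT 270: heading 91 -> 1
  BK 16: (19,0) -> (3.002,-0.279) [heading=1, draw]
  LT 90: heading 1 -> 91
  -- iteration 2/6 --
  LT 91: heading 91 -> 182
  LT 270: heading 182 -> 92
  BK 16: (3.002,-0.279) -> (3.561,-16.269) [heading=92, draw]
  LT 90: heading 92 -> 182
  -- iteration 3/6 --
  LT 91: heading 182 -> 273
  LT 270: heading 273 -> 183
  BK 16: (3.561,-16.269) -> (19.539,-15.432) [heading=183, draw]
  LT 90: heading 183 -> 273
  -- iteration 4/6 --
  LT 91: heading 273 -> 4
  LT 270: heading 4 -> 274
  BK 16: (19.539,-15.432) -> (18.423,0.529) [heading=274, draw]
  LT 90: heading 274 -> 4
  -- iteration 5/6 --
  LT 91: heading 4 -> 95
  LT 270: heading 95 -> 5
  BK 16: (18.423,0.529) -> (2.484,-0.866) [heading=5, draw]
  LT 90: heading 5 -> 95
  -- iteration 6/6 --
  LT 91: heading 95 -> 186
  LT 270: heading 186 -> 96
  BK 16: (2.484,-0.866) -> (4.156,-16.778) [heading=96, draw]
  LT 90: heading 96 -> 186
]
RT 246: heading 186 -> 300
PD: pen down
RT 135: heading 300 -> 165
Final: pos=(4.156,-16.778), heading=165, 9 segment(s) drawn

Segment lengths:
  seg 1: (0,0) -> (14,0), length = 14
  seg 2: (14,0) -> (27,0), length = 13
  seg 3: (27,0) -> (19,0), length = 8
  seg 4: (19,0) -> (3.002,-0.279), length = 16
  seg 5: (3.002,-0.279) -> (3.561,-16.269), length = 16
  seg 6: (3.561,-16.269) -> (19.539,-15.432), length = 16
  seg 7: (19.539,-15.432) -> (18.423,0.529), length = 16
  seg 8: (18.423,0.529) -> (2.484,-0.866), length = 16
  seg 9: (2.484,-0.866) -> (4.156,-16.778), length = 16
Total = 131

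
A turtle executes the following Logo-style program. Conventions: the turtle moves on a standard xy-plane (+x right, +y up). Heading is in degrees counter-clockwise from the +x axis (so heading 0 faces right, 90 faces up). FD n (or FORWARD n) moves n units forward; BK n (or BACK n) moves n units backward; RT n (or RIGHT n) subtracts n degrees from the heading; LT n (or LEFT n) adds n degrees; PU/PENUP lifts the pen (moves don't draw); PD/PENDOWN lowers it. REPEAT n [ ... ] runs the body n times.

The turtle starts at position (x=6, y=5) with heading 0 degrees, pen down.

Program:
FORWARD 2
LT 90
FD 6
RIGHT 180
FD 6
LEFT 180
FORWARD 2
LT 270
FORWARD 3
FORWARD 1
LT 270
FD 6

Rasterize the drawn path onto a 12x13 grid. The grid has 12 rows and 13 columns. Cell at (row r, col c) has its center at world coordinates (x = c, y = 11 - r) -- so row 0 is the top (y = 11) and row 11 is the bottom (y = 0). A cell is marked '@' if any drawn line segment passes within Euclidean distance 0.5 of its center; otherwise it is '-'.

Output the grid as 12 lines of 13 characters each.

Segment 0: (6,5) -> (8,5)
Segment 1: (8,5) -> (8,11)
Segment 2: (8,11) -> (8,5)
Segment 3: (8,5) -> (8,7)
Segment 4: (8,7) -> (11,7)
Segment 5: (11,7) -> (12,7)
Segment 6: (12,7) -> (12,1)

Answer: --------@----
--------@----
--------@----
--------@----
--------@@@@@
--------@---@
------@@@---@
------------@
------------@
------------@
------------@
-------------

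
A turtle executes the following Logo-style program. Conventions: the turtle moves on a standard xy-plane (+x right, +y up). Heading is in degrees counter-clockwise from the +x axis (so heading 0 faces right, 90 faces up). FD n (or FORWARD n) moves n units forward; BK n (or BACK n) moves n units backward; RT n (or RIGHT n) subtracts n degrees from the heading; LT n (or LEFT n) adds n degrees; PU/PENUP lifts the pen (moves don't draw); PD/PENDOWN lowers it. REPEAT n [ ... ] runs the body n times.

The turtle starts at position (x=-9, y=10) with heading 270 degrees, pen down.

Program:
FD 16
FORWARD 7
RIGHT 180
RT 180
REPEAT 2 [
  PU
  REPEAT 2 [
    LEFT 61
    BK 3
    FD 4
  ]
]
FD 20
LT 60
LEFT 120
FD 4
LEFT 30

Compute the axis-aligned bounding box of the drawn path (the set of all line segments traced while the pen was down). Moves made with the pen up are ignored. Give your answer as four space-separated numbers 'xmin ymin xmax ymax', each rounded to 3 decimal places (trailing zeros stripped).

Answer: -9 -13 -9 10

Derivation:
Executing turtle program step by step:
Start: pos=(-9,10), heading=270, pen down
FD 16: (-9,10) -> (-9,-6) [heading=270, draw]
FD 7: (-9,-6) -> (-9,-13) [heading=270, draw]
RT 180: heading 270 -> 90
RT 180: heading 90 -> 270
REPEAT 2 [
  -- iteration 1/2 --
  PU: pen up
  REPEAT 2 [
    -- iteration 1/2 --
    LT 61: heading 270 -> 331
    BK 3: (-9,-13) -> (-11.624,-11.546) [heading=331, move]
    FD 4: (-11.624,-11.546) -> (-8.125,-13.485) [heading=331, move]
    -- iteration 2/2 --
    LT 61: heading 331 -> 32
    BK 3: (-8.125,-13.485) -> (-10.67,-15.075) [heading=32, move]
    FD 4: (-10.67,-15.075) -> (-7.277,-12.955) [heading=32, move]
  ]
  -- iteration 2/2 --
  PU: pen up
  REPEAT 2 [
    -- iteration 1/2 --
    LT 61: heading 32 -> 93
    BK 3: (-7.277,-12.955) -> (-7.12,-15.951) [heading=93, move]
    FD 4: (-7.12,-15.951) -> (-7.33,-11.956) [heading=93, move]
    -- iteration 2/2 --
    LT 61: heading 93 -> 154
    BK 3: (-7.33,-11.956) -> (-4.633,-13.271) [heading=154, move]
    FD 4: (-4.633,-13.271) -> (-8.228,-11.518) [heading=154, move]
  ]
]
FD 20: (-8.228,-11.518) -> (-26.204,-2.75) [heading=154, move]
LT 60: heading 154 -> 214
LT 120: heading 214 -> 334
FD 4: (-26.204,-2.75) -> (-22.609,-4.504) [heading=334, move]
LT 30: heading 334 -> 4
Final: pos=(-22.609,-4.504), heading=4, 2 segment(s) drawn

Segment endpoints: x in {-9, -9, -9}, y in {-13, -6, 10}
xmin=-9, ymin=-13, xmax=-9, ymax=10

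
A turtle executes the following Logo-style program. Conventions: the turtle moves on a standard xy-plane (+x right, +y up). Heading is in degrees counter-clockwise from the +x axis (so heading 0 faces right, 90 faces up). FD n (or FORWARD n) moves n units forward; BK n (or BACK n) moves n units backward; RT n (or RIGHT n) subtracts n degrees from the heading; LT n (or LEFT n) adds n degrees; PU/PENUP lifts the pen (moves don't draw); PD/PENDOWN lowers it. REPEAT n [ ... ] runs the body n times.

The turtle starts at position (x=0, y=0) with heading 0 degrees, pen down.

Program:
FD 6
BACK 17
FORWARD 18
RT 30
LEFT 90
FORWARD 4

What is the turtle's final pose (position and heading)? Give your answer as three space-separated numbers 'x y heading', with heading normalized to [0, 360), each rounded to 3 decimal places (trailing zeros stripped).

Executing turtle program step by step:
Start: pos=(0,0), heading=0, pen down
FD 6: (0,0) -> (6,0) [heading=0, draw]
BK 17: (6,0) -> (-11,0) [heading=0, draw]
FD 18: (-11,0) -> (7,0) [heading=0, draw]
RT 30: heading 0 -> 330
LT 90: heading 330 -> 60
FD 4: (7,0) -> (9,3.464) [heading=60, draw]
Final: pos=(9,3.464), heading=60, 4 segment(s) drawn

Answer: 9 3.464 60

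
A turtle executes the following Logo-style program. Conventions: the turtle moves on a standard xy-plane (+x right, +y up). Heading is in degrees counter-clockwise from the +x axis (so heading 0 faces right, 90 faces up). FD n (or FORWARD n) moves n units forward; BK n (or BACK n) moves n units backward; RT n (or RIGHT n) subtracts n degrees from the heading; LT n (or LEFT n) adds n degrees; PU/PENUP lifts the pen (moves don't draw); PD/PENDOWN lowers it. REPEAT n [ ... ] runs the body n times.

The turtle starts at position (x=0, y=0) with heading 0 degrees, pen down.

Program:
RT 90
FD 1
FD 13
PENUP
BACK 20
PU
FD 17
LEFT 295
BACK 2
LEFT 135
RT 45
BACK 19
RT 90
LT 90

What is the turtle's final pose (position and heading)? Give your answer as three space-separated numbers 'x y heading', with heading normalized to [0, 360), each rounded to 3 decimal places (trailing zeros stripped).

Answer: -6.217 7.065 295

Derivation:
Executing turtle program step by step:
Start: pos=(0,0), heading=0, pen down
RT 90: heading 0 -> 270
FD 1: (0,0) -> (0,-1) [heading=270, draw]
FD 13: (0,-1) -> (0,-14) [heading=270, draw]
PU: pen up
BK 20: (0,-14) -> (0,6) [heading=270, move]
PU: pen up
FD 17: (0,6) -> (0,-11) [heading=270, move]
LT 295: heading 270 -> 205
BK 2: (0,-11) -> (1.813,-10.155) [heading=205, move]
LT 135: heading 205 -> 340
RT 45: heading 340 -> 295
BK 19: (1.813,-10.155) -> (-6.217,7.065) [heading=295, move]
RT 90: heading 295 -> 205
LT 90: heading 205 -> 295
Final: pos=(-6.217,7.065), heading=295, 2 segment(s) drawn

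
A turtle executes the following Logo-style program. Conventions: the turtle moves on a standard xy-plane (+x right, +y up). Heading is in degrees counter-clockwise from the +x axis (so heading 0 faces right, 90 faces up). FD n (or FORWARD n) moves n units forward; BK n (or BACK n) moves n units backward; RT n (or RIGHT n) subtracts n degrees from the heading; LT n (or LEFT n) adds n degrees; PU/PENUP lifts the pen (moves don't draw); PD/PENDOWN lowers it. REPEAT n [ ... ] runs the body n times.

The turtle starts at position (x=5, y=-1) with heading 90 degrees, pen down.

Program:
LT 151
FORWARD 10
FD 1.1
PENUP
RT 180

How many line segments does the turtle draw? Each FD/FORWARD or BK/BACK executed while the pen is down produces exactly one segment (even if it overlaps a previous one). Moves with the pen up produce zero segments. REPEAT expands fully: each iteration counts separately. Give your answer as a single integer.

Answer: 2

Derivation:
Executing turtle program step by step:
Start: pos=(5,-1), heading=90, pen down
LT 151: heading 90 -> 241
FD 10: (5,-1) -> (0.152,-9.746) [heading=241, draw]
FD 1.1: (0.152,-9.746) -> (-0.381,-10.708) [heading=241, draw]
PU: pen up
RT 180: heading 241 -> 61
Final: pos=(-0.381,-10.708), heading=61, 2 segment(s) drawn
Segments drawn: 2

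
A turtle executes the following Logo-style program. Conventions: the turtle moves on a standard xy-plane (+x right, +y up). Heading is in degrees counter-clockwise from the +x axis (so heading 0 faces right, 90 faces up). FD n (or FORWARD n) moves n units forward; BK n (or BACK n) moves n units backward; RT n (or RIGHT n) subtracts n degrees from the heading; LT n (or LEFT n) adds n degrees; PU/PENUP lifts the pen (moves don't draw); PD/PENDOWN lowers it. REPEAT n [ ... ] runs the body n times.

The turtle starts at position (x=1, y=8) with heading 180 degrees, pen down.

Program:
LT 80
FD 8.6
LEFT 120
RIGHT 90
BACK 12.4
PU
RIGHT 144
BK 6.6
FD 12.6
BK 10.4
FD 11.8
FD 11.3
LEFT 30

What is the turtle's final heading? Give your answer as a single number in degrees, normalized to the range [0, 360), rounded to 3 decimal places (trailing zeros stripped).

Answer: 176

Derivation:
Executing turtle program step by step:
Start: pos=(1,8), heading=180, pen down
LT 80: heading 180 -> 260
FD 8.6: (1,8) -> (-0.493,-0.469) [heading=260, draw]
LT 120: heading 260 -> 20
RT 90: heading 20 -> 290
BK 12.4: (-0.493,-0.469) -> (-4.734,11.183) [heading=290, draw]
PU: pen up
RT 144: heading 290 -> 146
BK 6.6: (-4.734,11.183) -> (0.737,7.492) [heading=146, move]
FD 12.6: (0.737,7.492) -> (-9.709,14.538) [heading=146, move]
BK 10.4: (-9.709,14.538) -> (-1.087,8.722) [heading=146, move]
FD 11.8: (-1.087,8.722) -> (-10.869,15.321) [heading=146, move]
FD 11.3: (-10.869,15.321) -> (-20.237,21.64) [heading=146, move]
LT 30: heading 146 -> 176
Final: pos=(-20.237,21.64), heading=176, 2 segment(s) drawn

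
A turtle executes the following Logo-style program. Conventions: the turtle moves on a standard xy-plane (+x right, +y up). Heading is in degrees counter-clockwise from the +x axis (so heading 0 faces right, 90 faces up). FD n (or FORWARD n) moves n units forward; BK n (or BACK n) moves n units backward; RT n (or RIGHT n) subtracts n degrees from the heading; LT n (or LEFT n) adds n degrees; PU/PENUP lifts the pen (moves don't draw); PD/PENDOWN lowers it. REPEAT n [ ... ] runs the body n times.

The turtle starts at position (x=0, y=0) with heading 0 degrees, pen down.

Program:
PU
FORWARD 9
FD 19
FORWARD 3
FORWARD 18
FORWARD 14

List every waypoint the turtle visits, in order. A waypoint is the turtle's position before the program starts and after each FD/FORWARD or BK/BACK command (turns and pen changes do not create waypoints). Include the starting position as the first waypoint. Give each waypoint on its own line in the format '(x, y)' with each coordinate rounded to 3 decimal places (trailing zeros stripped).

Answer: (0, 0)
(9, 0)
(28, 0)
(31, 0)
(49, 0)
(63, 0)

Derivation:
Executing turtle program step by step:
Start: pos=(0,0), heading=0, pen down
PU: pen up
FD 9: (0,0) -> (9,0) [heading=0, move]
FD 19: (9,0) -> (28,0) [heading=0, move]
FD 3: (28,0) -> (31,0) [heading=0, move]
FD 18: (31,0) -> (49,0) [heading=0, move]
FD 14: (49,0) -> (63,0) [heading=0, move]
Final: pos=(63,0), heading=0, 0 segment(s) drawn
Waypoints (6 total):
(0, 0)
(9, 0)
(28, 0)
(31, 0)
(49, 0)
(63, 0)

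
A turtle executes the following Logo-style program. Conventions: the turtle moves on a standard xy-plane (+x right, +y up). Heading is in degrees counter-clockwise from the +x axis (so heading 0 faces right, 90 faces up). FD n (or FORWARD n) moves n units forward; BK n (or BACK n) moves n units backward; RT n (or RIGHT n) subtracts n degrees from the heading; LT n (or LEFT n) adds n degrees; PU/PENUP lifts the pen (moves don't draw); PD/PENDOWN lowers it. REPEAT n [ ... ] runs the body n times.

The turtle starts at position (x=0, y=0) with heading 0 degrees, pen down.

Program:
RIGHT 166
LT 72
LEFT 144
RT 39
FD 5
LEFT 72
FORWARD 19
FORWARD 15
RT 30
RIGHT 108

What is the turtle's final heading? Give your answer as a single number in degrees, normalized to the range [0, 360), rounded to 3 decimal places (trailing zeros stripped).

Executing turtle program step by step:
Start: pos=(0,0), heading=0, pen down
RT 166: heading 0 -> 194
LT 72: heading 194 -> 266
LT 144: heading 266 -> 50
RT 39: heading 50 -> 11
FD 5: (0,0) -> (4.908,0.954) [heading=11, draw]
LT 72: heading 11 -> 83
FD 19: (4.908,0.954) -> (7.224,19.812) [heading=83, draw]
FD 15: (7.224,19.812) -> (9.052,34.701) [heading=83, draw]
RT 30: heading 83 -> 53
RT 108: heading 53 -> 305
Final: pos=(9.052,34.701), heading=305, 3 segment(s) drawn

Answer: 305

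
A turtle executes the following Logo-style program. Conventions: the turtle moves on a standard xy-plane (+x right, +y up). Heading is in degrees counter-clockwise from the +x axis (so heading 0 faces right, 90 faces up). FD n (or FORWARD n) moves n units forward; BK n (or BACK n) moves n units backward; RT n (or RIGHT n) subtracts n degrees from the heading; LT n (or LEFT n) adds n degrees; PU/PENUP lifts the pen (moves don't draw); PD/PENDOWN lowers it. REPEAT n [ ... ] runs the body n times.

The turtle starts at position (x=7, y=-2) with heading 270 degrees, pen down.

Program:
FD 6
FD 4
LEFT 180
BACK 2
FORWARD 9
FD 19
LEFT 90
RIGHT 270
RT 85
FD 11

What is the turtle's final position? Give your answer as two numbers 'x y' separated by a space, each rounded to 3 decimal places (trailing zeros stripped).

Executing turtle program step by step:
Start: pos=(7,-2), heading=270, pen down
FD 6: (7,-2) -> (7,-8) [heading=270, draw]
FD 4: (7,-8) -> (7,-12) [heading=270, draw]
LT 180: heading 270 -> 90
BK 2: (7,-12) -> (7,-14) [heading=90, draw]
FD 9: (7,-14) -> (7,-5) [heading=90, draw]
FD 19: (7,-5) -> (7,14) [heading=90, draw]
LT 90: heading 90 -> 180
RT 270: heading 180 -> 270
RT 85: heading 270 -> 185
FD 11: (7,14) -> (-3.958,13.041) [heading=185, draw]
Final: pos=(-3.958,13.041), heading=185, 6 segment(s) drawn

Answer: -3.958 13.041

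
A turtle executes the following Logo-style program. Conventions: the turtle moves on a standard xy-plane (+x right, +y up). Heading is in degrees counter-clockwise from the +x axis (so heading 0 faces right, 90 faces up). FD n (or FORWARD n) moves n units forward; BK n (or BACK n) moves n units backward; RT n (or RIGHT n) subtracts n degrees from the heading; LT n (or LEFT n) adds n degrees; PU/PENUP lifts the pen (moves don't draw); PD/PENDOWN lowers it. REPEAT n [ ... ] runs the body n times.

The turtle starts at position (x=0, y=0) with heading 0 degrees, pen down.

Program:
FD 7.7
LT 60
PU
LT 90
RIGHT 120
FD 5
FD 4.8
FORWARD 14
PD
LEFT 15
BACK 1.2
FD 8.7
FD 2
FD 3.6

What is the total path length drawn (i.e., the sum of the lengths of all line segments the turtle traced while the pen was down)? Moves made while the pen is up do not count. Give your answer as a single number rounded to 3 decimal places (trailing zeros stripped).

Executing turtle program step by step:
Start: pos=(0,0), heading=0, pen down
FD 7.7: (0,0) -> (7.7,0) [heading=0, draw]
LT 60: heading 0 -> 60
PU: pen up
LT 90: heading 60 -> 150
RT 120: heading 150 -> 30
FD 5: (7.7,0) -> (12.03,2.5) [heading=30, move]
FD 4.8: (12.03,2.5) -> (16.187,4.9) [heading=30, move]
FD 14: (16.187,4.9) -> (28.311,11.9) [heading=30, move]
PD: pen down
LT 15: heading 30 -> 45
BK 1.2: (28.311,11.9) -> (27.463,11.051) [heading=45, draw]
FD 8.7: (27.463,11.051) -> (33.615,17.203) [heading=45, draw]
FD 2: (33.615,17.203) -> (35.029,18.618) [heading=45, draw]
FD 3.6: (35.029,18.618) -> (37.575,21.163) [heading=45, draw]
Final: pos=(37.575,21.163), heading=45, 5 segment(s) drawn

Segment lengths:
  seg 1: (0,0) -> (7.7,0), length = 7.7
  seg 2: (28.311,11.9) -> (27.463,11.051), length = 1.2
  seg 3: (27.463,11.051) -> (33.615,17.203), length = 8.7
  seg 4: (33.615,17.203) -> (35.029,18.618), length = 2
  seg 5: (35.029,18.618) -> (37.575,21.163), length = 3.6
Total = 23.2

Answer: 23.2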